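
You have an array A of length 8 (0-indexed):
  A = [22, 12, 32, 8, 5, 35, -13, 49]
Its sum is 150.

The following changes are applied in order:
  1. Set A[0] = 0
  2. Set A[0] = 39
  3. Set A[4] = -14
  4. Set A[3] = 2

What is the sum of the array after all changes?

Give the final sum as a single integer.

Answer: 142

Derivation:
Initial sum: 150
Change 1: A[0] 22 -> 0, delta = -22, sum = 128
Change 2: A[0] 0 -> 39, delta = 39, sum = 167
Change 3: A[4] 5 -> -14, delta = -19, sum = 148
Change 4: A[3] 8 -> 2, delta = -6, sum = 142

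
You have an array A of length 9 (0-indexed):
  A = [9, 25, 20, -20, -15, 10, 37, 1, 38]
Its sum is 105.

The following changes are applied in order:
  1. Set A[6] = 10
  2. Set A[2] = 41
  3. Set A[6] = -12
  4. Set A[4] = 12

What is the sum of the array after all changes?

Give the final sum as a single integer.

Answer: 104

Derivation:
Initial sum: 105
Change 1: A[6] 37 -> 10, delta = -27, sum = 78
Change 2: A[2] 20 -> 41, delta = 21, sum = 99
Change 3: A[6] 10 -> -12, delta = -22, sum = 77
Change 4: A[4] -15 -> 12, delta = 27, sum = 104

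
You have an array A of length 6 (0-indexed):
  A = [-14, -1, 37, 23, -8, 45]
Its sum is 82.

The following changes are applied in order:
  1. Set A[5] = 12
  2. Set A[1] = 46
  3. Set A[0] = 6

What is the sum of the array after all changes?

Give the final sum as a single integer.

Answer: 116

Derivation:
Initial sum: 82
Change 1: A[5] 45 -> 12, delta = -33, sum = 49
Change 2: A[1] -1 -> 46, delta = 47, sum = 96
Change 3: A[0] -14 -> 6, delta = 20, sum = 116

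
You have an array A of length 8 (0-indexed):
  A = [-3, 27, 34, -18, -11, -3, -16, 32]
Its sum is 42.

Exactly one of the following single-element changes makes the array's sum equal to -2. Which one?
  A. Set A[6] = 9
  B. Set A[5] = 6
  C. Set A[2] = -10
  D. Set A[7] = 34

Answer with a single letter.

Option A: A[6] -16->9, delta=25, new_sum=42+(25)=67
Option B: A[5] -3->6, delta=9, new_sum=42+(9)=51
Option C: A[2] 34->-10, delta=-44, new_sum=42+(-44)=-2 <-- matches target
Option D: A[7] 32->34, delta=2, new_sum=42+(2)=44

Answer: C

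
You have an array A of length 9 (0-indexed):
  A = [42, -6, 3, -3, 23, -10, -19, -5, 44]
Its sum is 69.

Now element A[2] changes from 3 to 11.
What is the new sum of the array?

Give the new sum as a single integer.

Answer: 77

Derivation:
Old value at index 2: 3
New value at index 2: 11
Delta = 11 - 3 = 8
New sum = old_sum + delta = 69 + (8) = 77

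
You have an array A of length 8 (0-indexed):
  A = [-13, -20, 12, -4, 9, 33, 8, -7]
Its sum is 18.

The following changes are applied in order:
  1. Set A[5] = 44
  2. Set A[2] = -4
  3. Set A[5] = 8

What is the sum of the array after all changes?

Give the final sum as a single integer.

Initial sum: 18
Change 1: A[5] 33 -> 44, delta = 11, sum = 29
Change 2: A[2] 12 -> -4, delta = -16, sum = 13
Change 3: A[5] 44 -> 8, delta = -36, sum = -23

Answer: -23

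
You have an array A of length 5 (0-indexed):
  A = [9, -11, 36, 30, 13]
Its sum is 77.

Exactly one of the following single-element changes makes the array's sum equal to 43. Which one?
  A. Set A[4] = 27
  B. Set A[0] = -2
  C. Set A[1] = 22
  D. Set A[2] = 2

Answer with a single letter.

Answer: D

Derivation:
Option A: A[4] 13->27, delta=14, new_sum=77+(14)=91
Option B: A[0] 9->-2, delta=-11, new_sum=77+(-11)=66
Option C: A[1] -11->22, delta=33, new_sum=77+(33)=110
Option D: A[2] 36->2, delta=-34, new_sum=77+(-34)=43 <-- matches target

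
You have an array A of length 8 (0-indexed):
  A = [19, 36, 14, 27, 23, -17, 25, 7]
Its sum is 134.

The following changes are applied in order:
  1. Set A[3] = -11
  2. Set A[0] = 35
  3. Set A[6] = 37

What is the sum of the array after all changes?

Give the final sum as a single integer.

Answer: 124

Derivation:
Initial sum: 134
Change 1: A[3] 27 -> -11, delta = -38, sum = 96
Change 2: A[0] 19 -> 35, delta = 16, sum = 112
Change 3: A[6] 25 -> 37, delta = 12, sum = 124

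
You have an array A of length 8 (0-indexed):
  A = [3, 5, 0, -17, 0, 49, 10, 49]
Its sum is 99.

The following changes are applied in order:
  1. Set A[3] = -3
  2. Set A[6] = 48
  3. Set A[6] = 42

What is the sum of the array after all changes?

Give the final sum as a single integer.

Initial sum: 99
Change 1: A[3] -17 -> -3, delta = 14, sum = 113
Change 2: A[6] 10 -> 48, delta = 38, sum = 151
Change 3: A[6] 48 -> 42, delta = -6, sum = 145

Answer: 145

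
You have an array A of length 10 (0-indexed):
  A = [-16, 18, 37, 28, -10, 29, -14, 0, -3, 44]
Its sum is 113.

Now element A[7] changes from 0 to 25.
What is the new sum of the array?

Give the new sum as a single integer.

Answer: 138

Derivation:
Old value at index 7: 0
New value at index 7: 25
Delta = 25 - 0 = 25
New sum = old_sum + delta = 113 + (25) = 138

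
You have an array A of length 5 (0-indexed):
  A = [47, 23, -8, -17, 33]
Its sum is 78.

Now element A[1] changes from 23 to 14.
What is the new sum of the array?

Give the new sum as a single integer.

Old value at index 1: 23
New value at index 1: 14
Delta = 14 - 23 = -9
New sum = old_sum + delta = 78 + (-9) = 69

Answer: 69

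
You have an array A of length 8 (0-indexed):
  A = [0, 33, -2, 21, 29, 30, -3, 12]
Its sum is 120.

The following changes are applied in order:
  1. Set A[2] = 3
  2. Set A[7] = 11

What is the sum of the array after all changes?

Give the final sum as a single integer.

Initial sum: 120
Change 1: A[2] -2 -> 3, delta = 5, sum = 125
Change 2: A[7] 12 -> 11, delta = -1, sum = 124

Answer: 124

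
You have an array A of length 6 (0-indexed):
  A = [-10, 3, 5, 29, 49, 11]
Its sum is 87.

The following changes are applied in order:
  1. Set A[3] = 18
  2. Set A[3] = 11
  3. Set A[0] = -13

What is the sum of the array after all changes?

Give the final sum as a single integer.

Answer: 66

Derivation:
Initial sum: 87
Change 1: A[3] 29 -> 18, delta = -11, sum = 76
Change 2: A[3] 18 -> 11, delta = -7, sum = 69
Change 3: A[0] -10 -> -13, delta = -3, sum = 66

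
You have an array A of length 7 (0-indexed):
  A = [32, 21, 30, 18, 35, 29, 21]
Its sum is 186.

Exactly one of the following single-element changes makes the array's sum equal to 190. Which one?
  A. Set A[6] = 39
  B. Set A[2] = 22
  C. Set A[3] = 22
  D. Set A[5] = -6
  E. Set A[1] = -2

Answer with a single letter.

Answer: C

Derivation:
Option A: A[6] 21->39, delta=18, new_sum=186+(18)=204
Option B: A[2] 30->22, delta=-8, new_sum=186+(-8)=178
Option C: A[3] 18->22, delta=4, new_sum=186+(4)=190 <-- matches target
Option D: A[5] 29->-6, delta=-35, new_sum=186+(-35)=151
Option E: A[1] 21->-2, delta=-23, new_sum=186+(-23)=163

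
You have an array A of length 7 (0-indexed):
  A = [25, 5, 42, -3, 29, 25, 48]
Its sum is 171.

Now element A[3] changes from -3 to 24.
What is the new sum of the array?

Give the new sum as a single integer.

Old value at index 3: -3
New value at index 3: 24
Delta = 24 - -3 = 27
New sum = old_sum + delta = 171 + (27) = 198

Answer: 198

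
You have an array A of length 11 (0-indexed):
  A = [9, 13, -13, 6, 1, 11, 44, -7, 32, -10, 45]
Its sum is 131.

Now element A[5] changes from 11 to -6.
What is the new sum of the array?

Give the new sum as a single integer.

Old value at index 5: 11
New value at index 5: -6
Delta = -6 - 11 = -17
New sum = old_sum + delta = 131 + (-17) = 114

Answer: 114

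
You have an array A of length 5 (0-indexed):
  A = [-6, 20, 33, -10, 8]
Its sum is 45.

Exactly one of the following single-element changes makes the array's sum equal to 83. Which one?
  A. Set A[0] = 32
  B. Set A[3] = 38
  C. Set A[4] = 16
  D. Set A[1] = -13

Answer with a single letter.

Option A: A[0] -6->32, delta=38, new_sum=45+(38)=83 <-- matches target
Option B: A[3] -10->38, delta=48, new_sum=45+(48)=93
Option C: A[4] 8->16, delta=8, new_sum=45+(8)=53
Option D: A[1] 20->-13, delta=-33, new_sum=45+(-33)=12

Answer: A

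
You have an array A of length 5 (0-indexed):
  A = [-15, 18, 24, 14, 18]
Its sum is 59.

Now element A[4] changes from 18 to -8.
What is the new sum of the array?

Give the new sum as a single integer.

Old value at index 4: 18
New value at index 4: -8
Delta = -8 - 18 = -26
New sum = old_sum + delta = 59 + (-26) = 33

Answer: 33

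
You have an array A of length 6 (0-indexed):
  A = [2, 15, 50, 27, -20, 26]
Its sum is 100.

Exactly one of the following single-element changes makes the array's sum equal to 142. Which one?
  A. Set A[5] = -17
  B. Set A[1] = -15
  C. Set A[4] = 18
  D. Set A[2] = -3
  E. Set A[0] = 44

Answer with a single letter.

Answer: E

Derivation:
Option A: A[5] 26->-17, delta=-43, new_sum=100+(-43)=57
Option B: A[1] 15->-15, delta=-30, new_sum=100+(-30)=70
Option C: A[4] -20->18, delta=38, new_sum=100+(38)=138
Option D: A[2] 50->-3, delta=-53, new_sum=100+(-53)=47
Option E: A[0] 2->44, delta=42, new_sum=100+(42)=142 <-- matches target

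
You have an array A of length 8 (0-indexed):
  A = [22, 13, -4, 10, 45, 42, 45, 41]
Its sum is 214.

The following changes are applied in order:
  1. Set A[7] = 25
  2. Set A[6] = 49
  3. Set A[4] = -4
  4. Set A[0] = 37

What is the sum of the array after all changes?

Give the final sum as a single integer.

Answer: 168

Derivation:
Initial sum: 214
Change 1: A[7] 41 -> 25, delta = -16, sum = 198
Change 2: A[6] 45 -> 49, delta = 4, sum = 202
Change 3: A[4] 45 -> -4, delta = -49, sum = 153
Change 4: A[0] 22 -> 37, delta = 15, sum = 168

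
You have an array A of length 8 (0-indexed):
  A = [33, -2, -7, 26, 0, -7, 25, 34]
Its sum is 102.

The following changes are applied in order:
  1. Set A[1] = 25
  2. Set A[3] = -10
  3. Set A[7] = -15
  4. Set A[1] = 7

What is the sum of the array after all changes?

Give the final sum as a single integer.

Initial sum: 102
Change 1: A[1] -2 -> 25, delta = 27, sum = 129
Change 2: A[3] 26 -> -10, delta = -36, sum = 93
Change 3: A[7] 34 -> -15, delta = -49, sum = 44
Change 4: A[1] 25 -> 7, delta = -18, sum = 26

Answer: 26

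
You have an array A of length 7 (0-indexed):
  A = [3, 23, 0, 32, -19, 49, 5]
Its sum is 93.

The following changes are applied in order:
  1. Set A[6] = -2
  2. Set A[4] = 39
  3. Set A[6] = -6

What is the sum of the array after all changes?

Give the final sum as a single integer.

Initial sum: 93
Change 1: A[6] 5 -> -2, delta = -7, sum = 86
Change 2: A[4] -19 -> 39, delta = 58, sum = 144
Change 3: A[6] -2 -> -6, delta = -4, sum = 140

Answer: 140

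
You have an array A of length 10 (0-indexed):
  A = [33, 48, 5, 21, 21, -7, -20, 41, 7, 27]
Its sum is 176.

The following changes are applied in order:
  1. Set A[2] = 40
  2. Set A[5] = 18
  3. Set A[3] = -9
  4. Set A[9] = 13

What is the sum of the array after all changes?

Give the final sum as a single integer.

Answer: 192

Derivation:
Initial sum: 176
Change 1: A[2] 5 -> 40, delta = 35, sum = 211
Change 2: A[5] -7 -> 18, delta = 25, sum = 236
Change 3: A[3] 21 -> -9, delta = -30, sum = 206
Change 4: A[9] 27 -> 13, delta = -14, sum = 192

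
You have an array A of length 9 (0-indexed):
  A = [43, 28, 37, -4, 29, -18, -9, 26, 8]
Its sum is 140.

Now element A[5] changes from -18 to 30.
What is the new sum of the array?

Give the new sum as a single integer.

Old value at index 5: -18
New value at index 5: 30
Delta = 30 - -18 = 48
New sum = old_sum + delta = 140 + (48) = 188

Answer: 188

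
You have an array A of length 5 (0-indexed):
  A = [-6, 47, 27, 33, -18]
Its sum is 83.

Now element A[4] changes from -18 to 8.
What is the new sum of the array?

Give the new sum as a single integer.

Answer: 109

Derivation:
Old value at index 4: -18
New value at index 4: 8
Delta = 8 - -18 = 26
New sum = old_sum + delta = 83 + (26) = 109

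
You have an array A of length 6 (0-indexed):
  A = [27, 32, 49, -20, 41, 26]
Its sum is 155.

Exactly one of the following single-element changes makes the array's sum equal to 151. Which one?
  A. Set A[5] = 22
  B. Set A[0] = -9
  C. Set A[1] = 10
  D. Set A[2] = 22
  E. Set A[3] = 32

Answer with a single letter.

Option A: A[5] 26->22, delta=-4, new_sum=155+(-4)=151 <-- matches target
Option B: A[0] 27->-9, delta=-36, new_sum=155+(-36)=119
Option C: A[1] 32->10, delta=-22, new_sum=155+(-22)=133
Option D: A[2] 49->22, delta=-27, new_sum=155+(-27)=128
Option E: A[3] -20->32, delta=52, new_sum=155+(52)=207

Answer: A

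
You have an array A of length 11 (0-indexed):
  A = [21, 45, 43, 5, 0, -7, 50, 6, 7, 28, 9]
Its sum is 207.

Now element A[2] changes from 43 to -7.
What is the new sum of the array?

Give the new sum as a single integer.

Answer: 157

Derivation:
Old value at index 2: 43
New value at index 2: -7
Delta = -7 - 43 = -50
New sum = old_sum + delta = 207 + (-50) = 157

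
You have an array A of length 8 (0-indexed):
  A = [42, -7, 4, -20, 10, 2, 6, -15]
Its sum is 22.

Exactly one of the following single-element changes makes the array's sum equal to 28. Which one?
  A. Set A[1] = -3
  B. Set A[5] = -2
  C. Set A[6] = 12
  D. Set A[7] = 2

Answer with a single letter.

Answer: C

Derivation:
Option A: A[1] -7->-3, delta=4, new_sum=22+(4)=26
Option B: A[5] 2->-2, delta=-4, new_sum=22+(-4)=18
Option C: A[6] 6->12, delta=6, new_sum=22+(6)=28 <-- matches target
Option D: A[7] -15->2, delta=17, new_sum=22+(17)=39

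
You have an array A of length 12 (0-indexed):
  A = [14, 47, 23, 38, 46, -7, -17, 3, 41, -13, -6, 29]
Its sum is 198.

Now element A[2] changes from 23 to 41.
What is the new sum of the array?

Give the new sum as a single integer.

Answer: 216

Derivation:
Old value at index 2: 23
New value at index 2: 41
Delta = 41 - 23 = 18
New sum = old_sum + delta = 198 + (18) = 216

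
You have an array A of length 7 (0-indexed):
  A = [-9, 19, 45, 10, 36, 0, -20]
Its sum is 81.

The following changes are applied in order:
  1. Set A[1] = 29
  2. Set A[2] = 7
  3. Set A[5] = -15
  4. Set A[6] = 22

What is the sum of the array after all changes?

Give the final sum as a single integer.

Answer: 80

Derivation:
Initial sum: 81
Change 1: A[1] 19 -> 29, delta = 10, sum = 91
Change 2: A[2] 45 -> 7, delta = -38, sum = 53
Change 3: A[5] 0 -> -15, delta = -15, sum = 38
Change 4: A[6] -20 -> 22, delta = 42, sum = 80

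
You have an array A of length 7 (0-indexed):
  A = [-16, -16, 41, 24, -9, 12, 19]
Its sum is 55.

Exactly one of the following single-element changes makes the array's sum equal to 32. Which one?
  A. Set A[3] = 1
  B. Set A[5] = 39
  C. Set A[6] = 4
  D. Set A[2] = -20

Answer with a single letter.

Answer: A

Derivation:
Option A: A[3] 24->1, delta=-23, new_sum=55+(-23)=32 <-- matches target
Option B: A[5] 12->39, delta=27, new_sum=55+(27)=82
Option C: A[6] 19->4, delta=-15, new_sum=55+(-15)=40
Option D: A[2] 41->-20, delta=-61, new_sum=55+(-61)=-6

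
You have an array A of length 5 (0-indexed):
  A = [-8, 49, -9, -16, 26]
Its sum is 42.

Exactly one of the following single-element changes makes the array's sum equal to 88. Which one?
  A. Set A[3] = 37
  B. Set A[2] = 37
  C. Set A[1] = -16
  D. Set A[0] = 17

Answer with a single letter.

Answer: B

Derivation:
Option A: A[3] -16->37, delta=53, new_sum=42+(53)=95
Option B: A[2] -9->37, delta=46, new_sum=42+(46)=88 <-- matches target
Option C: A[1] 49->-16, delta=-65, new_sum=42+(-65)=-23
Option D: A[0] -8->17, delta=25, new_sum=42+(25)=67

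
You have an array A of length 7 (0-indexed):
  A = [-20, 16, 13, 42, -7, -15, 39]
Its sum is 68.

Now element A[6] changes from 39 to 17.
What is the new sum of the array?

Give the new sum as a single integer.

Old value at index 6: 39
New value at index 6: 17
Delta = 17 - 39 = -22
New sum = old_sum + delta = 68 + (-22) = 46

Answer: 46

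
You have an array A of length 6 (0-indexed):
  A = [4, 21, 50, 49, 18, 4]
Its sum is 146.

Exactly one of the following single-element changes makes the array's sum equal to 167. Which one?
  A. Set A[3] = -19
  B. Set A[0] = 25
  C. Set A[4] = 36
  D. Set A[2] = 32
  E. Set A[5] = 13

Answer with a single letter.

Answer: B

Derivation:
Option A: A[3] 49->-19, delta=-68, new_sum=146+(-68)=78
Option B: A[0] 4->25, delta=21, new_sum=146+(21)=167 <-- matches target
Option C: A[4] 18->36, delta=18, new_sum=146+(18)=164
Option D: A[2] 50->32, delta=-18, new_sum=146+(-18)=128
Option E: A[5] 4->13, delta=9, new_sum=146+(9)=155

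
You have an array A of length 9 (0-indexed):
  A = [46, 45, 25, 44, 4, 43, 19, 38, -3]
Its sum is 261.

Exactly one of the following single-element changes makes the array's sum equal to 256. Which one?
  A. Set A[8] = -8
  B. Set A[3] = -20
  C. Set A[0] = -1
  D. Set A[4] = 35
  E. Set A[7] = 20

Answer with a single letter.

Answer: A

Derivation:
Option A: A[8] -3->-8, delta=-5, new_sum=261+(-5)=256 <-- matches target
Option B: A[3] 44->-20, delta=-64, new_sum=261+(-64)=197
Option C: A[0] 46->-1, delta=-47, new_sum=261+(-47)=214
Option D: A[4] 4->35, delta=31, new_sum=261+(31)=292
Option E: A[7] 38->20, delta=-18, new_sum=261+(-18)=243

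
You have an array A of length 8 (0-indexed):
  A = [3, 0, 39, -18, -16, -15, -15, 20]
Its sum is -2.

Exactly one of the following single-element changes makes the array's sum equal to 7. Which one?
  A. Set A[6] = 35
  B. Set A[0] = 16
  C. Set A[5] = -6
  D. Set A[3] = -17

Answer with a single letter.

Answer: C

Derivation:
Option A: A[6] -15->35, delta=50, new_sum=-2+(50)=48
Option B: A[0] 3->16, delta=13, new_sum=-2+(13)=11
Option C: A[5] -15->-6, delta=9, new_sum=-2+(9)=7 <-- matches target
Option D: A[3] -18->-17, delta=1, new_sum=-2+(1)=-1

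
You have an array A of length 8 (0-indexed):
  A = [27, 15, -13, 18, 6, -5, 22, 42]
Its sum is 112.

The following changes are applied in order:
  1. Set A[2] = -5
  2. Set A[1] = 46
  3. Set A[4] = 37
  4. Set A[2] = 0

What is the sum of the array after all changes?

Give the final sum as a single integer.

Initial sum: 112
Change 1: A[2] -13 -> -5, delta = 8, sum = 120
Change 2: A[1] 15 -> 46, delta = 31, sum = 151
Change 3: A[4] 6 -> 37, delta = 31, sum = 182
Change 4: A[2] -5 -> 0, delta = 5, sum = 187

Answer: 187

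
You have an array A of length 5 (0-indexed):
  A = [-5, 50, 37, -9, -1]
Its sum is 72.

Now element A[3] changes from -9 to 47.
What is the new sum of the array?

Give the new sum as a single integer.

Answer: 128

Derivation:
Old value at index 3: -9
New value at index 3: 47
Delta = 47 - -9 = 56
New sum = old_sum + delta = 72 + (56) = 128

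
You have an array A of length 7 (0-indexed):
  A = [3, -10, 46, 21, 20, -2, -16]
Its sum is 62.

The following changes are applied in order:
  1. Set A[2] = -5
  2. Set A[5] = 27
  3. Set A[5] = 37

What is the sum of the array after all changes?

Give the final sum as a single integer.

Initial sum: 62
Change 1: A[2] 46 -> -5, delta = -51, sum = 11
Change 2: A[5] -2 -> 27, delta = 29, sum = 40
Change 3: A[5] 27 -> 37, delta = 10, sum = 50

Answer: 50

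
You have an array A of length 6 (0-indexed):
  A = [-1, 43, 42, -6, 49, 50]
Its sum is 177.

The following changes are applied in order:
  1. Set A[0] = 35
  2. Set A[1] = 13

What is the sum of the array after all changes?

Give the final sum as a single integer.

Initial sum: 177
Change 1: A[0] -1 -> 35, delta = 36, sum = 213
Change 2: A[1] 43 -> 13, delta = -30, sum = 183

Answer: 183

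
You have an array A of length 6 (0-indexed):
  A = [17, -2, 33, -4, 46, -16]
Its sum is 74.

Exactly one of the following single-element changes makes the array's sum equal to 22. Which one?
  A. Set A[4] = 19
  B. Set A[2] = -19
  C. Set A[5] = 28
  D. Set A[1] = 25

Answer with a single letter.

Answer: B

Derivation:
Option A: A[4] 46->19, delta=-27, new_sum=74+(-27)=47
Option B: A[2] 33->-19, delta=-52, new_sum=74+(-52)=22 <-- matches target
Option C: A[5] -16->28, delta=44, new_sum=74+(44)=118
Option D: A[1] -2->25, delta=27, new_sum=74+(27)=101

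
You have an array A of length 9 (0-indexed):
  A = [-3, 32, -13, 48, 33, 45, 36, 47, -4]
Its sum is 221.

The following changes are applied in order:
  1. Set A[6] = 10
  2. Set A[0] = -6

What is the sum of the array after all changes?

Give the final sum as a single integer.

Answer: 192

Derivation:
Initial sum: 221
Change 1: A[6] 36 -> 10, delta = -26, sum = 195
Change 2: A[0] -3 -> -6, delta = -3, sum = 192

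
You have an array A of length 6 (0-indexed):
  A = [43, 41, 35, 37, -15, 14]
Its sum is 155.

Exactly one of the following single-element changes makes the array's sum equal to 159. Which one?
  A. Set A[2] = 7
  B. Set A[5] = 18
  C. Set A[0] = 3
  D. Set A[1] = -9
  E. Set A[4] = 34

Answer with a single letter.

Answer: B

Derivation:
Option A: A[2] 35->7, delta=-28, new_sum=155+(-28)=127
Option B: A[5] 14->18, delta=4, new_sum=155+(4)=159 <-- matches target
Option C: A[0] 43->3, delta=-40, new_sum=155+(-40)=115
Option D: A[1] 41->-9, delta=-50, new_sum=155+(-50)=105
Option E: A[4] -15->34, delta=49, new_sum=155+(49)=204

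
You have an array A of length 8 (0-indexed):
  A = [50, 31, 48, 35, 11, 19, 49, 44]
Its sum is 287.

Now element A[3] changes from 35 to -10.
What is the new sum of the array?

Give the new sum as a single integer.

Answer: 242

Derivation:
Old value at index 3: 35
New value at index 3: -10
Delta = -10 - 35 = -45
New sum = old_sum + delta = 287 + (-45) = 242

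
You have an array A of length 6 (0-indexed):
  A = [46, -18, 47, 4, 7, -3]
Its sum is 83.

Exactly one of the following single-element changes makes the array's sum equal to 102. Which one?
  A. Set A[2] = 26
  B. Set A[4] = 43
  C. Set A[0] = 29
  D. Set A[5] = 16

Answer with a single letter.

Answer: D

Derivation:
Option A: A[2] 47->26, delta=-21, new_sum=83+(-21)=62
Option B: A[4] 7->43, delta=36, new_sum=83+(36)=119
Option C: A[0] 46->29, delta=-17, new_sum=83+(-17)=66
Option D: A[5] -3->16, delta=19, new_sum=83+(19)=102 <-- matches target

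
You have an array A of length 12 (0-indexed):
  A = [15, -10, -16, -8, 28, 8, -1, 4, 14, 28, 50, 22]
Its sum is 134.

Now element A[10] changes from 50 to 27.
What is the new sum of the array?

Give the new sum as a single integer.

Answer: 111

Derivation:
Old value at index 10: 50
New value at index 10: 27
Delta = 27 - 50 = -23
New sum = old_sum + delta = 134 + (-23) = 111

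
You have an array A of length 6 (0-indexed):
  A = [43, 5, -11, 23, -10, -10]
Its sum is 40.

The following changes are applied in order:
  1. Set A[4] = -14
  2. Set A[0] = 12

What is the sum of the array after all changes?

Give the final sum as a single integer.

Initial sum: 40
Change 1: A[4] -10 -> -14, delta = -4, sum = 36
Change 2: A[0] 43 -> 12, delta = -31, sum = 5

Answer: 5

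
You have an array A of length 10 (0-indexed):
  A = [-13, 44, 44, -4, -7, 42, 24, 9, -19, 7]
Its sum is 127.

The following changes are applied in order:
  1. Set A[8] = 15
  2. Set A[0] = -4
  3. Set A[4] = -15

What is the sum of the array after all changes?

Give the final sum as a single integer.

Initial sum: 127
Change 1: A[8] -19 -> 15, delta = 34, sum = 161
Change 2: A[0] -13 -> -4, delta = 9, sum = 170
Change 3: A[4] -7 -> -15, delta = -8, sum = 162

Answer: 162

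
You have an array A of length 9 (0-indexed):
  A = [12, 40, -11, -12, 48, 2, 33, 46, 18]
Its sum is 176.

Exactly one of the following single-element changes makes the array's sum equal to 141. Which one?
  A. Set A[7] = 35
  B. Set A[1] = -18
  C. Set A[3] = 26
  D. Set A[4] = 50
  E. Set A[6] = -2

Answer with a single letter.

Option A: A[7] 46->35, delta=-11, new_sum=176+(-11)=165
Option B: A[1] 40->-18, delta=-58, new_sum=176+(-58)=118
Option C: A[3] -12->26, delta=38, new_sum=176+(38)=214
Option D: A[4] 48->50, delta=2, new_sum=176+(2)=178
Option E: A[6] 33->-2, delta=-35, new_sum=176+(-35)=141 <-- matches target

Answer: E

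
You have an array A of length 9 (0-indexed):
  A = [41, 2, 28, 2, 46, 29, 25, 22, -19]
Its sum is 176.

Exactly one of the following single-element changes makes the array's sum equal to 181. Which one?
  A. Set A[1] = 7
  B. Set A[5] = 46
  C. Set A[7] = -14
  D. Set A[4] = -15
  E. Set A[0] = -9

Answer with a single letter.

Option A: A[1] 2->7, delta=5, new_sum=176+(5)=181 <-- matches target
Option B: A[5] 29->46, delta=17, new_sum=176+(17)=193
Option C: A[7] 22->-14, delta=-36, new_sum=176+(-36)=140
Option D: A[4] 46->-15, delta=-61, new_sum=176+(-61)=115
Option E: A[0] 41->-9, delta=-50, new_sum=176+(-50)=126

Answer: A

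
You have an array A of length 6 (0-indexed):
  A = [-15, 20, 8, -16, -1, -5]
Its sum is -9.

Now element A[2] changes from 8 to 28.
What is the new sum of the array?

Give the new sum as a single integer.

Answer: 11

Derivation:
Old value at index 2: 8
New value at index 2: 28
Delta = 28 - 8 = 20
New sum = old_sum + delta = -9 + (20) = 11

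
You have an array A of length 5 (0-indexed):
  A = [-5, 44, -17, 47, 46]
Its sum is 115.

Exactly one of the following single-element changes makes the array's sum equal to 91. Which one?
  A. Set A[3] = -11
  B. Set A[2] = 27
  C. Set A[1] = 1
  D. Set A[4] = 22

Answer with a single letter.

Answer: D

Derivation:
Option A: A[3] 47->-11, delta=-58, new_sum=115+(-58)=57
Option B: A[2] -17->27, delta=44, new_sum=115+(44)=159
Option C: A[1] 44->1, delta=-43, new_sum=115+(-43)=72
Option D: A[4] 46->22, delta=-24, new_sum=115+(-24)=91 <-- matches target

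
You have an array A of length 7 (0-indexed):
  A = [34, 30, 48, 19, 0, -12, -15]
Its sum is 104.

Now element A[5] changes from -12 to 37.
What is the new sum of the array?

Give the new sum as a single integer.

Answer: 153

Derivation:
Old value at index 5: -12
New value at index 5: 37
Delta = 37 - -12 = 49
New sum = old_sum + delta = 104 + (49) = 153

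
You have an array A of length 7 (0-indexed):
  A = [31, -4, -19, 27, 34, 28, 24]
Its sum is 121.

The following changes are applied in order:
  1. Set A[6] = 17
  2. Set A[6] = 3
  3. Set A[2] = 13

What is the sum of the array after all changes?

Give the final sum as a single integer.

Initial sum: 121
Change 1: A[6] 24 -> 17, delta = -7, sum = 114
Change 2: A[6] 17 -> 3, delta = -14, sum = 100
Change 3: A[2] -19 -> 13, delta = 32, sum = 132

Answer: 132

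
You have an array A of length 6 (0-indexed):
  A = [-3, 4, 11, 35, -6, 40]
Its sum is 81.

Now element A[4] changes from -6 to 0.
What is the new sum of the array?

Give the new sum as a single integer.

Old value at index 4: -6
New value at index 4: 0
Delta = 0 - -6 = 6
New sum = old_sum + delta = 81 + (6) = 87

Answer: 87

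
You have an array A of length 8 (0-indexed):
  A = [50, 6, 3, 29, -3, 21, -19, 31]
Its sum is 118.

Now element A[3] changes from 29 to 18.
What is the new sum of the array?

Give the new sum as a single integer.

Old value at index 3: 29
New value at index 3: 18
Delta = 18 - 29 = -11
New sum = old_sum + delta = 118 + (-11) = 107

Answer: 107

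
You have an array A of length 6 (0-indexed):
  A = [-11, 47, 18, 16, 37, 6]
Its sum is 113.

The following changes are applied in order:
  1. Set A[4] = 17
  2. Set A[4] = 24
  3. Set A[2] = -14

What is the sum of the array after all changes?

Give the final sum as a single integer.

Answer: 68

Derivation:
Initial sum: 113
Change 1: A[4] 37 -> 17, delta = -20, sum = 93
Change 2: A[4] 17 -> 24, delta = 7, sum = 100
Change 3: A[2] 18 -> -14, delta = -32, sum = 68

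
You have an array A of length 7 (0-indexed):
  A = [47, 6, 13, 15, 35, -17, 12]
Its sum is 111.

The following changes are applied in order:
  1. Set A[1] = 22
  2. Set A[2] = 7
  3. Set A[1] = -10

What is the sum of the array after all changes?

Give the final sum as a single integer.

Answer: 89

Derivation:
Initial sum: 111
Change 1: A[1] 6 -> 22, delta = 16, sum = 127
Change 2: A[2] 13 -> 7, delta = -6, sum = 121
Change 3: A[1] 22 -> -10, delta = -32, sum = 89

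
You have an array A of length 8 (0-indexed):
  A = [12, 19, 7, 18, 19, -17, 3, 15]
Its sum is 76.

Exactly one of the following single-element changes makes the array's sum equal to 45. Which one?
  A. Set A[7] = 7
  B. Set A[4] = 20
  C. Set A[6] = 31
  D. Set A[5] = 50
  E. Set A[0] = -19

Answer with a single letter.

Option A: A[7] 15->7, delta=-8, new_sum=76+(-8)=68
Option B: A[4] 19->20, delta=1, new_sum=76+(1)=77
Option C: A[6] 3->31, delta=28, new_sum=76+(28)=104
Option D: A[5] -17->50, delta=67, new_sum=76+(67)=143
Option E: A[0] 12->-19, delta=-31, new_sum=76+(-31)=45 <-- matches target

Answer: E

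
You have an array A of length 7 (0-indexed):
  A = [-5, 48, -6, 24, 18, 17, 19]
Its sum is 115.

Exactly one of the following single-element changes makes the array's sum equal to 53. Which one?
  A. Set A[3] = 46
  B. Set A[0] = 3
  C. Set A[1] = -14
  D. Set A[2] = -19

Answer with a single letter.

Option A: A[3] 24->46, delta=22, new_sum=115+(22)=137
Option B: A[0] -5->3, delta=8, new_sum=115+(8)=123
Option C: A[1] 48->-14, delta=-62, new_sum=115+(-62)=53 <-- matches target
Option D: A[2] -6->-19, delta=-13, new_sum=115+(-13)=102

Answer: C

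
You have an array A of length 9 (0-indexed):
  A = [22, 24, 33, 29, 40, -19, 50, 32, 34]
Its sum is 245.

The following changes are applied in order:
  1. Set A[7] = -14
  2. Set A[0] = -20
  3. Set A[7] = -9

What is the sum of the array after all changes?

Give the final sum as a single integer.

Initial sum: 245
Change 1: A[7] 32 -> -14, delta = -46, sum = 199
Change 2: A[0] 22 -> -20, delta = -42, sum = 157
Change 3: A[7] -14 -> -9, delta = 5, sum = 162

Answer: 162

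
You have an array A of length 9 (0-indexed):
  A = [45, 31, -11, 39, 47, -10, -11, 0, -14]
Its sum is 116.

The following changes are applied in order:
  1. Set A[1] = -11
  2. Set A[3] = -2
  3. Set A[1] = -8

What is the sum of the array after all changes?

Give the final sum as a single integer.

Answer: 36

Derivation:
Initial sum: 116
Change 1: A[1] 31 -> -11, delta = -42, sum = 74
Change 2: A[3] 39 -> -2, delta = -41, sum = 33
Change 3: A[1] -11 -> -8, delta = 3, sum = 36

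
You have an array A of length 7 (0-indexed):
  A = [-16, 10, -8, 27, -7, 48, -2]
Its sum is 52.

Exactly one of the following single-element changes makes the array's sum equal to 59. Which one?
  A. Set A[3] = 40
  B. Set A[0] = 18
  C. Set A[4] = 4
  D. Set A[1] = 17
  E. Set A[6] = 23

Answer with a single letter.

Answer: D

Derivation:
Option A: A[3] 27->40, delta=13, new_sum=52+(13)=65
Option B: A[0] -16->18, delta=34, new_sum=52+(34)=86
Option C: A[4] -7->4, delta=11, new_sum=52+(11)=63
Option D: A[1] 10->17, delta=7, new_sum=52+(7)=59 <-- matches target
Option E: A[6] -2->23, delta=25, new_sum=52+(25)=77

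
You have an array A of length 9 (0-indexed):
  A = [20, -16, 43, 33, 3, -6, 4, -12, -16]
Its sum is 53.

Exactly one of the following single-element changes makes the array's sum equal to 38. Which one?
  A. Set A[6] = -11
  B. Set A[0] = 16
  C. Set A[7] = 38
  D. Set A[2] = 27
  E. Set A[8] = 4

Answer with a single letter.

Option A: A[6] 4->-11, delta=-15, new_sum=53+(-15)=38 <-- matches target
Option B: A[0] 20->16, delta=-4, new_sum=53+(-4)=49
Option C: A[7] -12->38, delta=50, new_sum=53+(50)=103
Option D: A[2] 43->27, delta=-16, new_sum=53+(-16)=37
Option E: A[8] -16->4, delta=20, new_sum=53+(20)=73

Answer: A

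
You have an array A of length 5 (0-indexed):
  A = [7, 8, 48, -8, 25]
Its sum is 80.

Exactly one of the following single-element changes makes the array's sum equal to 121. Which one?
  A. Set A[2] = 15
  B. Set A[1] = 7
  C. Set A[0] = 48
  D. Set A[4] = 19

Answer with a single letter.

Option A: A[2] 48->15, delta=-33, new_sum=80+(-33)=47
Option B: A[1] 8->7, delta=-1, new_sum=80+(-1)=79
Option C: A[0] 7->48, delta=41, new_sum=80+(41)=121 <-- matches target
Option D: A[4] 25->19, delta=-6, new_sum=80+(-6)=74

Answer: C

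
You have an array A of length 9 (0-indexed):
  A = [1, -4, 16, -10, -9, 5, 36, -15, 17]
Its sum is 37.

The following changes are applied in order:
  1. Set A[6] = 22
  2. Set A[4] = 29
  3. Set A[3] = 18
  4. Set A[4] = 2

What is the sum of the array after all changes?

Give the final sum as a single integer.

Answer: 62

Derivation:
Initial sum: 37
Change 1: A[6] 36 -> 22, delta = -14, sum = 23
Change 2: A[4] -9 -> 29, delta = 38, sum = 61
Change 3: A[3] -10 -> 18, delta = 28, sum = 89
Change 4: A[4] 29 -> 2, delta = -27, sum = 62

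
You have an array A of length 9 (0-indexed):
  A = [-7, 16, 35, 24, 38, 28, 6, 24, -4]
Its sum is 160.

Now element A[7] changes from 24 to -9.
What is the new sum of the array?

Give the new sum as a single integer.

Old value at index 7: 24
New value at index 7: -9
Delta = -9 - 24 = -33
New sum = old_sum + delta = 160 + (-33) = 127

Answer: 127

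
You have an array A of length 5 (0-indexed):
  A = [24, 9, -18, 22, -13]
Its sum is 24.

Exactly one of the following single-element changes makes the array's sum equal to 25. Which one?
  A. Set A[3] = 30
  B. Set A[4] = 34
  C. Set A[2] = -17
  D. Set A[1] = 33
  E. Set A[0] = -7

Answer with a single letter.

Answer: C

Derivation:
Option A: A[3] 22->30, delta=8, new_sum=24+(8)=32
Option B: A[4] -13->34, delta=47, new_sum=24+(47)=71
Option C: A[2] -18->-17, delta=1, new_sum=24+(1)=25 <-- matches target
Option D: A[1] 9->33, delta=24, new_sum=24+(24)=48
Option E: A[0] 24->-7, delta=-31, new_sum=24+(-31)=-7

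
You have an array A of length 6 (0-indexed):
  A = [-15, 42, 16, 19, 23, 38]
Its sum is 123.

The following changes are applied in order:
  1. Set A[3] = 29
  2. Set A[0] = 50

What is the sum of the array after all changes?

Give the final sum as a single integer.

Answer: 198

Derivation:
Initial sum: 123
Change 1: A[3] 19 -> 29, delta = 10, sum = 133
Change 2: A[0] -15 -> 50, delta = 65, sum = 198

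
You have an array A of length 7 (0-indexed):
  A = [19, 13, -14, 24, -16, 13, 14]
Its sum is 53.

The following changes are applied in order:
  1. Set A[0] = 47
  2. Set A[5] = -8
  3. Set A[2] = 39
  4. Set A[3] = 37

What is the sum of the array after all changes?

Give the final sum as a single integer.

Answer: 126

Derivation:
Initial sum: 53
Change 1: A[0] 19 -> 47, delta = 28, sum = 81
Change 2: A[5] 13 -> -8, delta = -21, sum = 60
Change 3: A[2] -14 -> 39, delta = 53, sum = 113
Change 4: A[3] 24 -> 37, delta = 13, sum = 126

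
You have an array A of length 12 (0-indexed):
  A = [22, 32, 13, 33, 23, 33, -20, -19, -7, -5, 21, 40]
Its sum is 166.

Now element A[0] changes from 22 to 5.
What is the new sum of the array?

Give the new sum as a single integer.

Answer: 149

Derivation:
Old value at index 0: 22
New value at index 0: 5
Delta = 5 - 22 = -17
New sum = old_sum + delta = 166 + (-17) = 149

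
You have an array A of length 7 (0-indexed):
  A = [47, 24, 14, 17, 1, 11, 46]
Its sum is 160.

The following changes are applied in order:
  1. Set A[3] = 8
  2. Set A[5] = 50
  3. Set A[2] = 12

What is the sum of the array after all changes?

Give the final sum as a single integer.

Initial sum: 160
Change 1: A[3] 17 -> 8, delta = -9, sum = 151
Change 2: A[5] 11 -> 50, delta = 39, sum = 190
Change 3: A[2] 14 -> 12, delta = -2, sum = 188

Answer: 188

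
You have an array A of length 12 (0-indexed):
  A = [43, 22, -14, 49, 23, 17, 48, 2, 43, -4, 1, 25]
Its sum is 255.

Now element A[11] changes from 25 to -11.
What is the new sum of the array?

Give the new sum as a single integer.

Answer: 219

Derivation:
Old value at index 11: 25
New value at index 11: -11
Delta = -11 - 25 = -36
New sum = old_sum + delta = 255 + (-36) = 219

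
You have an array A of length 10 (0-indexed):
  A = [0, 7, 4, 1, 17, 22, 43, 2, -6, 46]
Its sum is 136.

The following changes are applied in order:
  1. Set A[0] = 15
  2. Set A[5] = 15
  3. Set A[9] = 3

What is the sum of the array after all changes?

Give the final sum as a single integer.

Initial sum: 136
Change 1: A[0] 0 -> 15, delta = 15, sum = 151
Change 2: A[5] 22 -> 15, delta = -7, sum = 144
Change 3: A[9] 46 -> 3, delta = -43, sum = 101

Answer: 101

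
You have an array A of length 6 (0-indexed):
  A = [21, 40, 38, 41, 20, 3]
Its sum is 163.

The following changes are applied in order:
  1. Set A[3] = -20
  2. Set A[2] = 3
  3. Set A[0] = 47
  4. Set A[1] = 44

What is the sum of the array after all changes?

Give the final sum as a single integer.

Answer: 97

Derivation:
Initial sum: 163
Change 1: A[3] 41 -> -20, delta = -61, sum = 102
Change 2: A[2] 38 -> 3, delta = -35, sum = 67
Change 3: A[0] 21 -> 47, delta = 26, sum = 93
Change 4: A[1] 40 -> 44, delta = 4, sum = 97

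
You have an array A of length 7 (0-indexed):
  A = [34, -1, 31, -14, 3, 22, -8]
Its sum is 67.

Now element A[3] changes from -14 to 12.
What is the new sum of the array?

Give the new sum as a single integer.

Old value at index 3: -14
New value at index 3: 12
Delta = 12 - -14 = 26
New sum = old_sum + delta = 67 + (26) = 93

Answer: 93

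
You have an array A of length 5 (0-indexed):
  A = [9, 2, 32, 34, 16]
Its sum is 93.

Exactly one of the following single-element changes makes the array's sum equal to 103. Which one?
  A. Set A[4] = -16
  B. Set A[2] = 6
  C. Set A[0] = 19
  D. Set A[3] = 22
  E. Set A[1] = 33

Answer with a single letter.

Option A: A[4] 16->-16, delta=-32, new_sum=93+(-32)=61
Option B: A[2] 32->6, delta=-26, new_sum=93+(-26)=67
Option C: A[0] 9->19, delta=10, new_sum=93+(10)=103 <-- matches target
Option D: A[3] 34->22, delta=-12, new_sum=93+(-12)=81
Option E: A[1] 2->33, delta=31, new_sum=93+(31)=124

Answer: C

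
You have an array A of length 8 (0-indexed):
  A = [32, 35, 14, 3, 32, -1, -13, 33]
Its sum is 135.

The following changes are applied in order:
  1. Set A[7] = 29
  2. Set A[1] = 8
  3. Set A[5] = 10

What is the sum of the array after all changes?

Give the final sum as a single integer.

Initial sum: 135
Change 1: A[7] 33 -> 29, delta = -4, sum = 131
Change 2: A[1] 35 -> 8, delta = -27, sum = 104
Change 3: A[5] -1 -> 10, delta = 11, sum = 115

Answer: 115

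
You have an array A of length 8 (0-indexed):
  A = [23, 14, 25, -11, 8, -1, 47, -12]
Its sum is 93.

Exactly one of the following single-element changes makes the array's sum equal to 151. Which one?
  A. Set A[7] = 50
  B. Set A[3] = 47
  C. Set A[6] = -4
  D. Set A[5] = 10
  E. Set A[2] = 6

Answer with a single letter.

Answer: B

Derivation:
Option A: A[7] -12->50, delta=62, new_sum=93+(62)=155
Option B: A[3] -11->47, delta=58, new_sum=93+(58)=151 <-- matches target
Option C: A[6] 47->-4, delta=-51, new_sum=93+(-51)=42
Option D: A[5] -1->10, delta=11, new_sum=93+(11)=104
Option E: A[2] 25->6, delta=-19, new_sum=93+(-19)=74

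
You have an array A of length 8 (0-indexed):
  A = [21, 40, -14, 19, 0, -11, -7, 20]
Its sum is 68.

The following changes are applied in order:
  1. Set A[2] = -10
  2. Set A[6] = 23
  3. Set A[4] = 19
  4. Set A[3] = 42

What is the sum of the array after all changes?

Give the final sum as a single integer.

Initial sum: 68
Change 1: A[2] -14 -> -10, delta = 4, sum = 72
Change 2: A[6] -7 -> 23, delta = 30, sum = 102
Change 3: A[4] 0 -> 19, delta = 19, sum = 121
Change 4: A[3] 19 -> 42, delta = 23, sum = 144

Answer: 144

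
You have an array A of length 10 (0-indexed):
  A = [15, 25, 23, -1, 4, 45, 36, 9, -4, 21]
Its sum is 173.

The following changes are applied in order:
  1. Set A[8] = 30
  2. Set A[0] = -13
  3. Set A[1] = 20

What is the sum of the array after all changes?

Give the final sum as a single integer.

Initial sum: 173
Change 1: A[8] -4 -> 30, delta = 34, sum = 207
Change 2: A[0] 15 -> -13, delta = -28, sum = 179
Change 3: A[1] 25 -> 20, delta = -5, sum = 174

Answer: 174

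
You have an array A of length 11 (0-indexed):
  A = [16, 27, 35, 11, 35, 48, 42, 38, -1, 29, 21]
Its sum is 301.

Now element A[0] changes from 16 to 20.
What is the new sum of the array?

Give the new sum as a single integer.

Answer: 305

Derivation:
Old value at index 0: 16
New value at index 0: 20
Delta = 20 - 16 = 4
New sum = old_sum + delta = 301 + (4) = 305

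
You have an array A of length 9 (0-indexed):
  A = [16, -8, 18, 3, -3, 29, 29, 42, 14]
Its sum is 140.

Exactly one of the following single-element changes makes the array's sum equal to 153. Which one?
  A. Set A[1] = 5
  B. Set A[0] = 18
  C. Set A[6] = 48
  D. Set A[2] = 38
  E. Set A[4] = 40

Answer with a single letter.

Option A: A[1] -8->5, delta=13, new_sum=140+(13)=153 <-- matches target
Option B: A[0] 16->18, delta=2, new_sum=140+(2)=142
Option C: A[6] 29->48, delta=19, new_sum=140+(19)=159
Option D: A[2] 18->38, delta=20, new_sum=140+(20)=160
Option E: A[4] -3->40, delta=43, new_sum=140+(43)=183

Answer: A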